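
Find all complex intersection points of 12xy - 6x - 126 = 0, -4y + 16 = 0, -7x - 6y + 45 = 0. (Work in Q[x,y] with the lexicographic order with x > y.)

Compute a lex Gröbner basis by Buchberger's algorithm.
f_1 = 12xy - 6x - 126, LT = xy.
f_2 = -4y + 16, LT = y.
f_3 = -7x - 6y + 45, LT = x.

The S-polynomials (S(f_1,f_2), S(f_1,f_3), S(f_2,f_3)) all reduce to 0 modulo the current basis, so we have a Gröbner basis.
Inter-reduce: drop elements whose leading term is divisible by another's, tail-reduce, and make monic.
Reduced Gröbner basis: {x - 3, y - 4}.

Since the basis is lex-ordered, y - 4 is univariate in y. Its roots are {4}. Back-substituting each root into the other basis elements fixes the other coordinates.
  y = 4: the earlier basis element becomes x - 3 = 0, giving x = 3 — point (3, 4).

{(3, 4)}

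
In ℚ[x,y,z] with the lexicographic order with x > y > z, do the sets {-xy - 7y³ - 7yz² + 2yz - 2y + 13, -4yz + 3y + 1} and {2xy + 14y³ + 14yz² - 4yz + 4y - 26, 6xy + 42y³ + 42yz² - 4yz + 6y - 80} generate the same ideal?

Yes, the ideals are equal.

Since reduced Gröbner bases are canonical representatives of ideals under a given ordering, it suffices to compute and compare them.
Buchberger on the first generating set:
f_1 = -xy - 7y³ - 7yz² + 2yz - 2y + 13, LT = xy.
f_2 = -4yz + 3y + 1, LT = yz.

S(f_1,f_2): lcm = xyz. S = ¾xy + ¼x + 7y³z + 7yz³ - 2yz² + 2yz - 13z.
  leading term xy: subtract (-¾)·f_1 from ¾xy + ¼x + 7y³z + 7yz³ - 2yz² + 2yz - 13z → ¼x + 7y³z - 21/4y³ + 7yz³ - 29/4yz² + 7/2yz - 3/2y - 13z + 39/4
  leading term x: no divisor's leading term divides it; move ¼x to the remainder.
  leading term y³z: subtract (-7/4y²)·f_2 from 7y³z - 21/4y³ + 7yz³ - 29/4yz² + 7/2yz - 3/2y - 13z + 39/4 → 7/4y² + 7yz³ - 29/4yz² + 7/2yz - 3/2y - 13z + 39/4
  leading term y²: no divisor's leading term divides it; move 7/4y² to the remainder.
  leading term yz³: subtract (-7/4z²)·f_2 from 7yz³ - 29/4yz² + 7/2yz - 3/2y - 13z + 39/4 → -2yz² + 7/2yz - 3/2y + 7/4z² - 13z + 39/4
  leading term yz²: subtract (½z)·f_2 from -2yz² + 7/2yz - 3/2y + 7/4z² - 13z + 39/4 → 2yz - 3/2y + 7/4z² - 27/2z + 39/4
  leading term yz: subtract (-½)·f_2 from 2yz - 3/2y + 7/4z² - 27/2z + 39/4 → 7/4z² - 27/2z + 41/4
  leading term z²: no divisor's leading term divides it; move 7/4z² to the remainder.
  leading term z: no divisor's leading term divides it; move -27/2z to the remainder.
  leading term 1: no divisor's leading term divides it; move 41/4 to the remainder.
  remainder ¼x + 7/4y² + 7/4z² - 27/2z + 41/4 ≠ 0; add g_3 = ¼x + 7/4y² + 7/4z² - 27/2z + 41/4 to the basis.

The other S-polynomials (S(f_1,g_3), S(f_2,g_3)) all reduce to 0 modulo the current basis, so we have a Gröbner basis.
Inter-reduce: drop elements whose leading term is divisible by another's, tail-reduce, and make monic.
Reduced Gröbner basis: {x + 7y² + 7z² - 54z + 41, yz - ¾y - ¼}.

Buchberger on the second generating set:
h_1 = 2xy + 14y³ + 14yz² - 4yz + 4y - 26, LT = xy.
h_2 = 6xy + 42y³ + 42yz² - 4yz + 6y - 80, LT = xy.

S(h_1,h_2): lcm = xy. S = -4/3yz + y + ⅓.
  leading term yz: no divisor's leading term divides it; move -4/3yz to the remainder.
  leading term y: no divisor's leading term divides it; move y to the remainder.
  leading term 1: no divisor's leading term divides it; move ⅓ to the remainder.
  remainder -4/3yz + y + ⅓ ≠ 0; add k_3 = -4/3yz + y + ⅓ to the basis.

S(h_1,k_3): lcm = xyz. S = ¾xy + ¼x + 7y³z + 7yz³ - 2yz² + 2yz - 13z.
  leading term xy: subtract (⅜)·h_1 from ¾xy + ¼x + 7y³z + 7yz³ - 2yz² + 2yz - 13z → ¼x + 7y³z - 21/4y³ + 7yz³ - 29/4yz² + 7/2yz - 3/2y - 13z + 39/4
  leading term x: no divisor's leading term divides it; move ¼x to the remainder.
  leading term y³z: subtract (-21/4y²)·k_3 from 7y³z - 21/4y³ + 7yz³ - 29/4yz² + 7/2yz - 3/2y - 13z + 39/4 → 7/4y² + 7yz³ - 29/4yz² + 7/2yz - 3/2y - 13z + 39/4
  leading term y²: no divisor's leading term divides it; move 7/4y² to the remainder.
  leading term yz³: subtract (-21/4z²)·k_3 from 7yz³ - 29/4yz² + 7/2yz - 3/2y - 13z + 39/4 → -2yz² + 7/2yz - 3/2y + 7/4z² - 13z + 39/4
  leading term yz²: subtract (3/2z)·k_3 from -2yz² + 7/2yz - 3/2y + 7/4z² - 13z + 39/4 → 2yz - 3/2y + 7/4z² - 27/2z + 39/4
  leading term yz: subtract (-3/2)·k_3 from 2yz - 3/2y + 7/4z² - 27/2z + 39/4 → 7/4z² - 27/2z + 41/4
  leading term z²: no divisor's leading term divides it; move 7/4z² to the remainder.
  leading term z: no divisor's leading term divides it; move -27/2z to the remainder.
  leading term 1: no divisor's leading term divides it; move 41/4 to the remainder.
  remainder ¼x + 7/4y² + 7/4z² - 27/2z + 41/4 ≠ 0; add k_4 = ¼x + 7/4y² + 7/4z² - 27/2z + 41/4 to the basis.

The other S-polynomials (S(h_2,k_3), S(h_1,k_4), S(h_2,k_4), S(k_3,k_4)) all reduce to 0 modulo the current basis, so we have a Gröbner basis.
Inter-reduce: drop elements whose leading term is divisible by another's, tail-reduce, and make monic.
Reduced Gröbner basis: {x + 7y² + 7z² - 54z + 41, yz - ¾y - ¼}.

Same reduced basis, so the two generating sets span the same ideal.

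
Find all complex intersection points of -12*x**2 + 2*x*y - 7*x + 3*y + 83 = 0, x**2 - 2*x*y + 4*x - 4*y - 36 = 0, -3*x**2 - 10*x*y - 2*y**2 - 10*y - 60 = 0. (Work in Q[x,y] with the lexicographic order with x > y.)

{(2, -3)}

Compute a lex Gröbner basis by Buchberger's algorithm.
f_1 = -12*x**2 + 2*x*y - 7*x + 3*y + 83, LT = x**2.
f_2 = x**2 - 2*x*y + 4*x - 4*y - 36, LT = x**2.
f_3 = -3*x**2 - 10*x*y - 2*y**2 - 10*y - 60, LT = x**2.

S(f_1,f_2): lcm = x**2. S = 11/6*x*y - 41/12*x + 15/4*y + 349/12.
  reduce S modulo (f_1, f_2, f_3):
  remainder 11/6*x*y - 41/12*x + 15/4*y + 349/12 ≠ 0; add h_4 = 11/6*x*y - 41/12*x + 15/4*y + 349/12 to the basis.

S(f_1,f_3): lcm = x**2. S = -7/2*x*y + 7/12*x - 2/3*y**2 - 43/12*y - 323/12.
  reduce S modulo (f_1, f_2, f_3, h_4):
  remainder -196/33*x - 2/3*y**2 + 118/33*y + 944/33 ≠ 0; add h_5 = -196/33*x - 2/3*y**2 + 118/33*y + 944/33 to the basis.

S(f_1,h_4): lcm = x**2*y. S = 41/22*x**2 - 1/6*x*y**2 - 193/132*x*y - 349/22*x - 1/4*y**2 - 83/12*y.
  reduce S modulo (f_1, f_2, f_3, h_4, h_5):
  remainder 9915/4312*y**2 - 54597/4312*y - 126513/2156 ≠ 0; add h_6 = 9915/4312*y**2 - 54597/4312*y - 126513/2156 to the basis.

S(f_3,h_4): lcm = x**2*y. S = 41/22*x**2 + 10/3*x*y**2 - 45/22*x*y - 349/22*x + 2/3*y**3 + 10/3*y**2 + 20*y.
  reduce S modulo (f_1, f_2, f_3, h_4, h_5, h_6):
  remainder -8432900588/360459825*y - 8432900588/120153275 ≠ 0; add h_7 = -8432900588/360459825*y - 8432900588/120153275 to the basis.

The other S-polynomials (S(f_2,f_3), S(f_2,h_4), S(f_1,h_5), S(f_2,h_5), S(f_3,h_5), S(h_4,h_5), S(f_1,h_6), S(f_2,h_6), S(f_3,h_6), S(h_4,h_6), S(h_5,h_6), S(f_1,h_7), S(f_2,h_7), S(f_3,h_7), S(h_4,h_7), S(h_5,h_7), S(h_6,h_7)) all reduce to 0 modulo the current basis, so we have a Gröbner basis.
Inter-reduce: drop elements whose leading term is divisible by another's, tail-reduce, and make monic.
Reduced Gröbner basis: {x - 2, y + 3}.

A lex Gröbner basis eliminates variables successively. Here y + 3 depends only on y, with roots {-3}; lifting each root through the earlier basis elements recovers the full solutions.
  y = -3: the earlier basis element becomes x - 2 = 0, giving x = 2 — point (2, -3).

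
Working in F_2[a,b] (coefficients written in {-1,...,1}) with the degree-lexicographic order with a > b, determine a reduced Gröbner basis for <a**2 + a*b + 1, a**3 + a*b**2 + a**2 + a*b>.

f_1 = a**2 + a*b + 1, LT = a**2.
f_2 = a**3 + a*b**2 + a**2 + a*b, LT = a**3.

S(f_1,f_2): lcm = a**3. S = a**2*b + a*b**2 + a**2 + a*b + a.
  leading term a**2*b: subtract (b)·f_1 from a**2*b + a*b**2 + a**2 + a*b + a → a**2 + a*b + a + b
  leading term a**2: subtract (1)·f_1 from a**2 + a*b + a + b → a + b + 1
  leading term a: no divisor's leading term divides it; move a to the remainder.
  leading term b: no divisor's leading term divides it; move b to the remainder.
  leading term 1: no divisor's leading term divides it; move 1 to the remainder.
  remainder a + b + 1 ≠ 0; add g_3 = a + b + 1 to the basis.

S(f_1,g_3): lcm = a**2. S = a + 1.
  leading term a: subtract (1)·g_3 from a + 1 → b
  leading term b: no divisor's leading term divides it; move b to the remainder.
  remainder b ≠ 0; add g_4 = b to the basis.

The other S-polynomials (S(f_2,g_3), S(f_1,g_4), S(f_2,g_4), S(g_3,g_4)) all reduce to 0 modulo the current basis, so we have a Gröbner basis.
Inter-reduce: drop elements whose leading term is divisible by another's, tail-reduce, and make monic.

G = {a + 1, b}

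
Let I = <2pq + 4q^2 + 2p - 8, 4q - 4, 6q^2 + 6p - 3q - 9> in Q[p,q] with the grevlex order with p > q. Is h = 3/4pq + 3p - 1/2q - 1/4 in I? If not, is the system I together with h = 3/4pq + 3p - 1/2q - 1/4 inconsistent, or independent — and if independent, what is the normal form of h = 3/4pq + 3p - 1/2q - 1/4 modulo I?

Adjoining 3/4pq + 3p - 1/2q - 1/4 makes the ideal the whole ring: the system is inconsistent.

First compute the reduced Gröbner basis of I by Buchberger's algorithm.
f_1 = 2pq + 4q^2 + 2p - 8, LT = pq.
f_2 = 4q - 4, LT = q.
f_3 = 6q^2 + 6p - 3q - 9, LT = q^2.

S(f_1,f_2): lcm = pq. S = 2q^2 + 2p - 4.
  leading term q^2: subtract (1/2q)·f_2 from 2q^2 + 2p - 4 → 2p + 2q - 4
  leading term p: no divisor's leading term divides it; move 2p to the remainder.
  leading term q: subtract (1/2)·f_2 from 2q - 4 → -2
  leading term 1: no divisor's leading term divides it; move -2 to the remainder.
  remainder 2p - 2 ≠ 0; add k_4 = 2p - 2 to the basis.

The other S-polynomials (S(f_1,f_3), S(f_2,f_3), S(f_1,k_4), S(f_2,k_4), S(f_3,k_4)) all reduce to 0 modulo the current basis, so we have a Gröbner basis.
Inter-reduce: drop elements whose leading term is divisible by another's, tail-reduce, and make monic.
Reduced Gröbner basis: {p - 1, q - 1}.
Label its elements g_1 = p - 1, g_2 = q - 1.

Reduce h = 3/4pq + 3p - 1/2q - 1/4 modulo G:
  leading term pq: subtract (3/4q)·g_1 from 3/4pq + 3p - 1/2q - 1/4 → 3p + 1/4q - 1/4
  leading term p: subtract (3)·g_1 from 3p + 1/4q - 1/4 → 1/4q + 11/4
  leading term q: subtract (1/4)·g_2 from 1/4q + 11/4 → 3
  leading term 1: no divisor's leading term divides it; move 3 to the remainder.
  normal form = 3.
The normal form is nonzero, so h ∉ I. Since h minus its normal form lies in I, I + (h) = I + (r) where r = 3; decide whether this ideal is the whole ring.
Here r = 3 is a nonzero constant, hence a unit: 1 ∈ I + (h), the Gröbner basis of I + (h) is {1}, and the enlarged system has no common solution — adjoining h is inconsistent.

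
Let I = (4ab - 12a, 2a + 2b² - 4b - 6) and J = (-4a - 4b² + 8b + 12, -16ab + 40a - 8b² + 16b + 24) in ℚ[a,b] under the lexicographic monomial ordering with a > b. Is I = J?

Yes, the ideals are equal.

Equality of ideals is decidable: compute both reduced Gröbner bases (unique for the ordering) and check whether they agree.
Buchberger on the first generating set:
f_1 = 4ab - 12a, LT = ab.
f_2 = 2a + 2b² - 4b - 6, LT = a.

S(f_1,f_2): lcm = ab. S = -3a - b³ + 2b² + 3b.
  reduce S modulo (f_1, f_2):
  remainder -b³ + 5b² - 3b - 9 ≠ 0; add g_3 = -b³ + 5b² - 3b - 9 to the basis.

The other S-polynomials (S(f_1,g_3), S(f_2,g_3)) all reduce to 0 modulo the current basis, so we have a Gröbner basis.
Inter-reduce: drop elements whose leading term is divisible by another's, tail-reduce, and make monic.
Reduced Gröbner basis: {a + b² - 2b - 3, b³ - 5b² + 3b + 9}.

Buchberger on the second generating set:
h_1 = -4a - 4b² + 8b + 12, LT = a.
h_2 = -16ab + 40a - 8b² + 16b + 24, LT = ab.

S(h_1,h_2): lcm = ab. S = 5/2a + b³ - 5/2b² - 2b + 3/2.
  reduce S modulo (h_1, h_2):
  remainder b³ - 5b² + 3b + 9 ≠ 0; add k_3 = b³ - 5b² + 3b + 9 to the basis.

The other S-polynomials (S(h_1,k_3), S(h_2,k_3)) all reduce to 0 modulo the current basis, so we have a Gröbner basis.
Inter-reduce: drop elements whose leading term is divisible by another's, tail-reduce, and make monic.
Reduced Gröbner basis: {a + b² - 2b - 3, b³ - 5b² + 3b + 9}.

Same reduced basis, so the two generating sets span the same ideal.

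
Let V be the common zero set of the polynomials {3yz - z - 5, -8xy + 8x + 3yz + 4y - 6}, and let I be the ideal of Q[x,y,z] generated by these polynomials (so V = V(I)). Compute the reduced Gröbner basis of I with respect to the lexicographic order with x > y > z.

This is the nonlinear analogue of row-reducing a linear system.

f_1 = 3yz - z - 5, LT = yz.
f_2 = -8xy + 8x + 3yz + 4y - 6, LT = xy.

S(f_1,f_2): lcm = xyz. S = 2/3xz - 5/3x + 3/8yz^2 + 1/2yz - 3/4z.
  leading term xz: no divisor's leading term divides it; move 2/3xz to the remainder.
  leading term x: no divisor's leading term divides it; move -5/3x to the remainder.
  leading term yz^2: subtract (1/8z)·f_1 from 3/8yz^2 + 1/2yz - 3/4z → 1/2yz + 1/8z^2 - 1/8z
  leading term yz: subtract (1/6)·f_1 from 1/2yz + 1/8z^2 - 1/8z → 1/8z^2 + 1/24z + 5/6
  leading term z^2: no divisor's leading term divides it; move 1/8z^2 to the remainder.
  leading term z: no divisor's leading term divides it; move 1/24z to the remainder.
  leading term 1: no divisor's leading term divides it; move 5/6 to the remainder.
  remainder 2/3xz - 5/3x + 1/8z^2 + 1/24z + 5/6 ≠ 0; add g_3 = 2/3xz - 5/3x + 1/8z^2 + 1/24z + 5/6 to the basis.

S(f_1,g_3): lcm = xyz. S = 5/2xy - 1/3xz - 5/3x - 3/16yz^2 - 1/16yz - 5/4y.
  leading term xy: subtract (-5/16)·f_2 from 5/2xy - 1/3xz - 5/3x - 3/16yz^2 - 1/16yz - 5/4y → -1/3xz + 5/6x - 3/16yz^2 + 7/8yz - 15/8
  leading term xz: subtract (-1/2)·g_3 from -1/3xz + 5/6x - 3/16yz^2 + 7/8yz - 15/8 → -3/16yz^2 + 7/8yz + 1/16z^2 + 1/48z - 35/24
  leading term yz^2: subtract (-1/16z)·f_1 from -3/16yz^2 + 7/8yz + 1/16z^2 + 1/48z - 35/24 → 7/8yz - 7/24z - 35/24
  leading term yz: subtract (7/24)·f_1 from 7/8yz - 7/24z - 35/24 → 0
  remainder 0.

S(f_2,g_3): lcm = xyz. S = 5/2xy - xz - 9/16yz^2 - 9/16yz - 5/4y + 3/4z.
  leading term xy: subtract (-5/16)·f_2 from 5/2xy - xz - 9/16yz^2 - 9/16yz - 5/4y + 3/4z → -xz + 5/2x - 9/16yz^2 + 3/8yz + 3/4z - 15/8
  leading term xz: subtract (-3/2)·g_3 from -xz + 5/2x - 9/16yz^2 + 3/8yz + 3/4z - 15/8 → -9/16yz^2 + 3/8yz + 3/16z^2 + 13/16z - 5/8
  leading term yz^2: subtract (-3/16z)·f_1 from -9/16yz^2 + 3/8yz + 3/16z^2 + 13/16z - 5/8 → 3/8yz - 1/8z - 5/8
  leading term yz: subtract (1/8)·f_1 from 3/8yz - 1/8z - 5/8 → 0
  remainder 0.

Every S-polynomial of the final basis reduces to 0, so we have a Gröbner basis.

G = {xy - x - 1/2y - 1/8z + 1/8, xz - 5/2x + 3/16z^2 + 1/16z + 5/4, yz - 1/3z - 5/3}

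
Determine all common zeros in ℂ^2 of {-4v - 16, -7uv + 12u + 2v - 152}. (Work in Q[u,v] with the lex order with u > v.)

{(4, -4)}

Compute a lex Gröbner basis by Buchberger's algorithm.
f_1 = -4v - 16, LT = v.
f_2 = -7uv + 12u + 2v - 152, LT = uv.

S(f_1,f_2): lcm = uv. S = 40/7u + 2/7v - 152/7.
  reduce S modulo (f_1, f_2):
  remainder 40/7u - 160/7 ≠ 0; add h_3 = 40/7u - 160/7 to the basis.

The other S-polynomials (S(f_1,h_3), S(f_2,h_3)) all reduce to 0 modulo the current basis, so we have a Gröbner basis.
Inter-reduce: drop elements whose leading term is divisible by another's, tail-reduce, and make monic.
Reduced Gröbner basis: {u - 4, v + 4}.

A lex Gröbner basis eliminates variables successively. Here v + 4 depends only on v, with roots {-4}; lifting each root through the earlier basis elements recovers the full solutions.
  v = -4: the earlier basis element becomes u - 4 = 0, giving u = 4 — point (4, -4).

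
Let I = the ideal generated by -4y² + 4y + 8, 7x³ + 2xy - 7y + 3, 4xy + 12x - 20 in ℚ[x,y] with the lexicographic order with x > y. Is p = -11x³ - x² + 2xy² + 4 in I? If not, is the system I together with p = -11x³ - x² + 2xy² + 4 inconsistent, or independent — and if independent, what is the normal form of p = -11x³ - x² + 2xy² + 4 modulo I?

First compute the reduced Gröbner basis of I by Buchberger's algorithm.
f_1 = -4y² + 4y + 8, LT = y².
f_2 = 7x³ + 2xy - 7y + 3, LT = x³.
f_3 = 4xy + 12x - 20, LT = xy.

S(f_1,f_2): leading monomials are coprime, so the S-polynomial reduces to 0 (Buchberger's first criterion).
S(f_1,f_3): lcm = xy². S = -4xy - 2x + 5y.
  leading term xy: subtract (-1)·f_3 from -4xy - 2x + 5y → 10x + 5y - 20
  leading term x: no divisor's leading term divides it; move 10x to the remainder.
  leading term y: no divisor's leading term divides it; move 5y to the remainder.
  leading term 1: no divisor's leading term divides it; move -20 to the remainder.
  remainder 10x + 5y - 20 ≠ 0; add h_4 = 10x + 5y - 20 to the basis.

S(f_2,f_3): lcm = x³y. S = -3x³ + 5x² + 2/7xy² - y² + 3/7y.
  leading term x³: subtract (-3/7)·f_2 from -3x³ + 5x² + 2/7xy² - y² + 3/7y → 5x² + 2/7xy² + 6/7xy - y² - 18/7y + 9/7
  leading term x²: subtract (½x)·h_4 from 5x² + 2/7xy² + 6/7xy - y² - 18/7y + 9/7 → 2/7xy² - 23/14xy + 10x - y² - 18/7y + 9/7
  leading term xy²: subtract (-1/14x)·f_1 from 2/7xy² - 23/14xy + 10x - y² - 18/7y + 9/7 → -19/14xy + 74/7x - y² - 18/7y + 9/7
  leading term xy: subtract (-19/56)·f_3 from -19/14xy + 74/7x - y² - 18/7y + 9/7 → 205/14x - y² - 18/7y - 11/2
  leading term x: subtract (41/28)·h_4 from 205/14x - y² - 18/7y - 11/2 → -y² - 277/28y + 333/14
  leading term y²: subtract (¼)·f_1 from -y² - 277/28y + 333/14 → -305/28y + 305/14
  leading term y: no divisor's leading term divides it; move -305/28y to the remainder.
  leading term 1: no divisor's leading term divides it; move 305/14 to the remainder.
  remainder -305/28y + 305/14 ≠ 0; add h_5 = -305/28y + 305/14 to the basis.

S(f_1,h_4): leading monomials are coprime, so the S-polynomial reduces to 0 (Buchberger's first criterion).
S(f_2,h_4): lcm = x³. S = -½x²y + 2x² + 2/7xy - y + 3/7.
  leading term x²y: subtract (-⅛x)·f_3 from -½x²y + 2x² + 2/7xy - y + 3/7 → 7/2x² + 2/7xy - 5/2x - y + 3/7
  leading term x²: subtract (7/20x)·h_4 from 7/2x² + 2/7xy - 5/2x - y + 3/7 → -41/28xy + 9/2x - y + 3/7
  leading term xy: subtract (-41/112)·f_3 from -41/28xy + 9/2x - y + 3/7 → 249/28x - y - 193/28
  leading term x: subtract (249/280)·h_4 from 249/28x - y - 193/28 → -305/56y + 305/28
  leading term y: subtract (½)·h_5 from -305/56y + 305/28 → 0
  remainder 0.

S(f_3,h_4): lcm = xy. S = 3x - ½y² + 2y - 5.
  leading term x: subtract (3/10)·h_4 from 3x - ½y² + 2y - 5 → -½y² + ½y + 1
  leading term y²: subtract (⅛)·f_1 from -½y² + ½y + 1 → 0
  remainder 0.

S(f_1,h_5): lcm = y². S = y - 2.
  leading term y: subtract (-28/305)·h_5 from y - 2 → 0
  remainder 0.

S(f_2,h_5): leading monomials are coprime, so the S-polynomial reduces to 0 (Buchberger's first criterion).
S(f_3,h_5): lcm = xy. S = 5x - 5.
  leading term x: subtract (½)·h_4 from 5x - 5 → -5/2y + 5
  leading term y: subtract (14/61)·h_5 from -5/2y + 5 → 0
  remainder 0.

S(h_4,h_5): leading monomials are coprime, so the S-polynomial reduces to 0 (Buchberger's first criterion).
Every S-polynomial of the final basis reduces to 0, so we have a Gröbner basis.
Inter-reduce: drop elements whose leading term is divisible by another's, tail-reduce, and make monic.
Reduced Gröbner basis: {x - 1, y - 2}.
Label its elements g_1 = x - 1, g_2 = y - 2.

Reduce p = -11x³ - x² + 2xy² + 4 modulo G:
  leading term x³: subtract (-11x²)·g_1 from -11x³ - x² + 2xy² + 4 → -12x² + 2xy² + 4
  leading term x²: subtract (-12x)·g_1 from -12x² + 2xy² + 4 → 2xy² - 12x + 4
  leading term xy²: subtract (2y²)·g_1 from 2xy² - 12x + 4 → -12x + 2y² + 4
  leading term x: subtract (-12)·g_1 from -12x + 2y² + 4 → 2y² - 8
  leading term y²: subtract (2y)·g_2 from 2y² - 8 → 4y - 8
  leading term y: subtract (4)·g_2 from 4y - 8 → 0
  normal form = 0.
Since the normal form is 0, p ∈ I.

-11x³ - x² + 2xy² + 4 lies in I (it reduces to 0).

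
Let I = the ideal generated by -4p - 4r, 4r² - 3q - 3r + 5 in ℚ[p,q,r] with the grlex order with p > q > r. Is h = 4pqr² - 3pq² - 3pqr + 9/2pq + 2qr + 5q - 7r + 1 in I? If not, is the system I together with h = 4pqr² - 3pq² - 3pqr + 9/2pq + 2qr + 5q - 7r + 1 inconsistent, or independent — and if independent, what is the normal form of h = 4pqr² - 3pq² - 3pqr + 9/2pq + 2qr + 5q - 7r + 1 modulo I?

First compute the reduced Gröbner basis of I by Buchberger's algorithm.
f_1 = -4p - 4r, LT = p.
f_2 = 4r² - 3q - 3r + 5, LT = r².

The S-polynomials (S(f_1,f_2)) all reduce to 0 modulo the current basis, so we have a Gröbner basis.
Inter-reduce: drop elements whose leading term is divisible by another's, tail-reduce, and make monic.
Reduced Gröbner basis: {r² - ¾q - ¾r + 5/4, p + r}.
Label its elements g_1 = r² - ¾q - ¾r + 5/4, g_2 = p + r.

Reduce h = 4pqr² - 3pq² - 3pqr + 9/2pq + 2qr + 5q - 7r + 1 modulo G:
  leading term pqr²: subtract (4pq)·g_1 from 4pqr² - 3pq² - 3pqr + 9/2pq + 2qr + 5q - 7r + 1 → -½pq + 2qr + 5q - 7r + 1
  leading term pq: subtract (-½q)·g_2 from -½pq + 2qr + 5q - 7r + 1 → 5/2qr + 5q - 7r + 1
  leading term qr: no divisor's leading term divides it; move 5/2qr to the remainder.
  leading term q: no divisor's leading term divides it; move 5q to the remainder.
  leading term r: no divisor's leading term divides it; move -7r to the remainder.
  leading term 1: no divisor's leading term divides it; move 1 to the remainder.
  normal form = 5/2qr + 5q - 7r + 1.
The normal form is nonzero, so h ∉ I. Since h minus its normal form lies in I, I + (h) = I + (n) where n = 5/2qr + 5q - 7r + 1; decide whether this ideal is the whole ring.
Run Buchberger on G together with n (pairs among the g_i already reduce to 0 since G is a Gröbner basis):
g_1 = r² - ¾q - ¾r + 5/4, LT = r².
g_2 = p + r, LT = p.
n = 5/2qr + 5q - 7r + 1, LT = qr.

S(g_1,n): lcm = qr². S = -¾q² - 11/4qr + 14/5r² + 5/4q - ⅖r.
  leading term q²: no divisor's leading term divides it; move -¾q² to the remainder.
  leading term qr: subtract (-11/10)·n from -11/4qr + 14/5r² + 5/4q - ⅖r → 14/5r² + 27/4q - 81/10r + 11/10
  leading term r²: subtract (14/5)·g_1 from 14/5r² + 27/4q - 81/10r + 11/10 → 177/20q - 6r - 12/5
  leading term q: no divisor's leading term divides it; move 177/20q to the remainder.
  leading term r: no divisor's leading term divides it; move -6r to the remainder.
  leading term 1: no divisor's leading term divides it; move -12/5 to the remainder.
  remainder -¾q² + 177/20q - 6r - 12/5 ≠ 0; add m_4 = -¾q² + 177/20q - 6r - 12/5 to the basis.

The other S-polynomials (S(g_1,g_2), S(g_2,n), S(g_1,m_4), S(g_2,m_4), S(n,m_4)) all reduce to 0 modulo the current basis, so we have a Gröbner basis.
Inter-reduce: drop elements whose leading term is divisible by another's, tail-reduce, and make monic.
Reduced Gröbner basis: {q² - 59/5q + 8r + 16/5, qr + 2q - 14/5r + ⅖, r² - ¾q - ¾r + 5/4, p + r}.
The reduced Gröbner basis of I + (h) is {q² - 59/5q + 8r + 16/5, qr + 2q - 14/5r + ⅖, r² - ¾q - ¾r + 5/4, p + r} ≠ {1}, a proper ideal, so the enlarged system stays consistent: h is independent of I, with normal form 5/2qr + 5q - 7r + 1.

Ideal membership is decidable via reduction modulo a Gröbner basis.

4pqr² - 3pq² - 3pqr + 9/2pq + 2qr + 5q - 7r + 1 is independent of I; its normal form modulo I is 5/2qr + 5q - 7r + 1.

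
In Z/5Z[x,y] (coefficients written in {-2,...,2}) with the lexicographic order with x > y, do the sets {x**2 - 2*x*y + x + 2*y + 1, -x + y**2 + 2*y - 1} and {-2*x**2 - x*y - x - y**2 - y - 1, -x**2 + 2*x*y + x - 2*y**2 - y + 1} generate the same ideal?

Yes, the ideals are equal.

Equality of ideals is decidable: compute both reduced Gröbner bases (unique for the ordering) and check whether they agree.
Buchberger on the first generating set:
f_1 = x**2 - 2*x*y + x + 2*y + 1, LT = x**2.
f_2 = -x + y**2 + 2*y - 1, LT = x.

S(f_1,f_2): lcm = x**2. S = x*y**2 + 2*y + 1.
  reduce S modulo (f_1, f_2):
  remainder y**4 + 2*y**3 - y**2 + 2*y + 1 ≠ 0; add g_3 = y**4 + 2*y**3 - y**2 + 2*y + 1 to the basis.

The other S-polynomials (S(f_1,g_3), S(f_2,g_3)) all reduce to 0 modulo the current basis, so we have a Gröbner basis.
Inter-reduce: drop elements whose leading term is divisible by another's, tail-reduce, and make monic.
Reduced Gröbner basis: {x - y**2 - 2*y + 1, y**4 + 2*y**3 - y**2 + 2*y + 1}.

Buchberger on the second generating set:
h_1 = -2*x**2 - x*y - x - y**2 - y - 1, LT = x**2.
h_2 = -x**2 + 2*x*y + x - 2*y**2 - y + 1, LT = x**2.

S(h_1,h_2): lcm = x**2. S = -x + y**2 + 2*y - 1.
  reduce S modulo (h_1, h_2):
  remainder -x + y**2 + 2*y - 1 ≠ 0; add k_3 = -x + y**2 + 2*y - 1 to the basis.

S(h_1,k_3): lcm = x**2. S = x*y**2 + 2*x - 2*y**2 - 2*y - 2.
  reduce S modulo (h_1, h_2, k_3):
  remainder y**4 + 2*y**3 - y**2 + 2*y + 1 ≠ 0; add k_4 = y**4 + 2*y**3 - y**2 + 2*y + 1 to the basis.

The other S-polynomials (S(h_2,k_3), S(h_1,k_4), S(h_2,k_4), S(k_3,k_4)) all reduce to 0 modulo the current basis, so we have a Gröbner basis.
Inter-reduce: drop elements whose leading term is divisible by another's, tail-reduce, and make monic.
Reduced Gröbner basis: {x - y**2 - 2*y + 1, y**4 + 2*y**3 - y**2 + 2*y + 1}.

Same reduced basis, so the two generating sets span the same ideal.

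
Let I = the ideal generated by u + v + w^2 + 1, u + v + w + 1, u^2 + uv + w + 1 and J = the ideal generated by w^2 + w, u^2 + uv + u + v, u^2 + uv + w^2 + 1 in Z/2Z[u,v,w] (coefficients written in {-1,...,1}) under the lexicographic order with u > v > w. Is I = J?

Yes, the ideals are equal.

Since reduced Gröbner bases are canonical representatives of ideals under a given ordering, it suffices to compute and compare them.
Buchberger on the first generating set:
f_1 = u + v + w^2 + 1, LT = u.
f_2 = u + v + w + 1, LT = u.
f_3 = u^2 + uv + w + 1, LT = u^2.

S(f_1,f_2): lcm = u. S = w^2 + w.
  leading term w^2: no divisor's leading term divides it; move w^2 to the remainder.
  leading term w: no divisor's leading term divides it; move w to the remainder.
  remainder w^2 + w ≠ 0; add g_4 = w^2 + w to the basis.

S(f_1,f_3): lcm = u^2. S = uw^2 + u + w + 1.
  leading term uw^2: subtract (w^2)·f_1 from uw^2 + u + w + 1 → u + vw^2 + w^4 + w^2 + w + 1
  leading term u: subtract (1)·f_1 from u + vw^2 + w^4 + w^2 + w + 1 → vw^2 + v + w^4 + w
  leading term vw^2: subtract (v)·g_4 from vw^2 + v + w^4 + w → vw + v + w^4 + w
  leading term vw: no divisor's leading term divides it; move vw to the remainder.
  leading term v: no divisor's leading term divides it; move v to the remainder.
  leading term w^4: subtract (w^2)·g_4 from w^4 + w → w^3 + w
  leading term w^3: subtract (w)·g_4 from w^3 + w → w^2 + w
  leading term w^2: subtract (1)·g_4 from w^2 + w → 0
  remainder vw + v ≠ 0; add g_5 = vw + v to the basis.

The other S-polynomials (S(f_2,f_3), S(f_1,g_4), S(f_2,g_4), S(f_3,g_4), S(f_1,g_5), S(f_2,g_5), S(f_3,g_5), S(g_4,g_5)) all reduce to 0 modulo the current basis, so we have a Gröbner basis.
Inter-reduce: drop elements whose leading term is divisible by another's, tail-reduce, and make monic.
Reduced Gröbner basis: {u + v + w + 1, vw + v, w^2 + w}.

Buchberger on the second generating set:
h_1 = w^2 + w, LT = w^2.
h_2 = u^2 + uv + u + v, LT = u^2.
h_3 = u^2 + uv + w^2 + 1, LT = u^2.

S(h_2,h_3): lcm = u^2. S = u + v + w^2 + 1.
  leading term u: no divisor's leading term divides it; move u to the remainder.
  leading term v: no divisor's leading term divides it; move v to the remainder.
  leading term w^2: subtract (1)·h_1 from w^2 + 1 → w + 1
  leading term w: no divisor's leading term divides it; move w to the remainder.
  leading term 1: no divisor's leading term divides it; move 1 to the remainder.
  remainder u + v + w + 1 ≠ 0; add k_4 = u + v + w + 1 to the basis.

S(h_2,k_4): lcm = u^2. S = uw + v.
  leading term uw: subtract (w)·k_4 from uw + v → vw + v + w^2 + w
  leading term vw: no divisor's leading term divides it; move vw to the remainder.
  leading term v: no divisor's leading term divides it; move v to the remainder.
  leading term w^2: subtract (1)·h_1 from w^2 + w → 0
  remainder vw + v ≠ 0; add k_5 = vw + v to the basis.

The other S-polynomials (S(h_1,h_2), S(h_1,h_3), S(h_1,k_4), S(h_3,k_4), S(h_1,k_5), S(h_2,k_5), S(h_3,k_5), S(k_4,k_5)) all reduce to 0 modulo the current basis, so we have a Gröbner basis.
Inter-reduce: drop elements whose leading term is divisible by another's, tail-reduce, and make monic.
Reduced Gröbner basis: {u + v + w + 1, vw + v, w^2 + w}.

The two bases agree; hence the ideals are identical.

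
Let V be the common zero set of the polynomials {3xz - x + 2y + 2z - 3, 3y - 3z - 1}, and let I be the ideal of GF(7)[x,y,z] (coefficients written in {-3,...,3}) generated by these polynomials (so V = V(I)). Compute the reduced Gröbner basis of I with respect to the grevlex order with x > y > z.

f_1 = 3xz - x + 2y + 2z - 3, LT = xz.
f_2 = 3y - 3z - 1, LT = y.

The S-polynomials (S(f_1,f_2)) all reduce to 0 modulo the current basis, so we have a Gröbner basis.

G = {xz + 2x - z, y - z + 2}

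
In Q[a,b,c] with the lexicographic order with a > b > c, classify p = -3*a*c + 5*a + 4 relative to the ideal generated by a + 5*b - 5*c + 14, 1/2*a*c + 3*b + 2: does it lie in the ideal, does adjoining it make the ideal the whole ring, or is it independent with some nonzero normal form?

-3*a*c + 5*a + 4 is independent of I; its normal form modulo I is -7*b + 25*c - 54.

First compute the reduced Gröbner basis of I by Buchberger's algorithm.
f_1 = a + 5*b - 5*c + 14, LT = a.
f_2 = 1/2*a*c + 3*b + 2, LT = a*c.

S(f_1,f_2): lcm = a*c. S = 5*b*c - 6*b - 5*c**2 + 14*c - 4.
  leading term b*c: no divisor's leading term divides it; move 5*b*c to the remainder.
  leading term b: no divisor's leading term divides it; move -6*b to the remainder.
  leading term c**2: no divisor's leading term divides it; move -5*c**2 to the remainder.
  leading term c: no divisor's leading term divides it; move 14*c to the remainder.
  leading term 1: no divisor's leading term divides it; move -4 to the remainder.
  remainder 5*b*c - 6*b - 5*c**2 + 14*c - 4 ≠ 0; add h_3 = 5*b*c - 6*b - 5*c**2 + 14*c - 4 to the basis.

The other S-polynomials (S(f_1,h_3), S(f_2,h_3)) all reduce to 0 modulo the current basis, so we have a Gröbner basis.
Inter-reduce: drop elements whose leading term is divisible by another's, tail-reduce, and make monic.
Reduced Gröbner basis: {a + 5*b - 5*c + 14, b*c - 6/5*b - c**2 + 14/5*c - 4/5}.
Label its elements g_1 = a + 5*b - 5*c + 14, g_2 = b*c - 6/5*b - c**2 + 14/5*c - 4/5.

Reduce p = -3*a*c + 5*a + 4 modulo G:
  leading term a*c: subtract (-3*c)·g_1 from -3*a*c + 5*a + 4 → 5*a + 15*b*c - 15*c**2 + 42*c + 4
  leading term a: subtract (5)·g_1 from 5*a + 15*b*c - 15*c**2 + 42*c + 4 → 15*b*c - 25*b - 15*c**2 + 67*c - 66
  leading term b*c: subtract (15)·g_2 from 15*b*c - 25*b - 15*c**2 + 67*c - 66 → -7*b + 25*c - 54
  leading term b: no divisor's leading term divides it; move -7*b to the remainder.
  leading term c: no divisor's leading term divides it; move 25*c to the remainder.
  leading term 1: no divisor's leading term divides it; move -54 to the remainder.
  normal form = -7*b + 25*c - 54.
The normal form is nonzero, so p ∉ I. Since p minus its normal form lies in I, I + (p) = I + (r) where r = -7*b + 25*c - 54; decide whether this ideal is the whole ring.
Run Buchberger on G together with r (pairs among the g_i already reduce to 0 since G is a Gröbner basis):
g_1 = a + 5*b - 5*c + 14, LT = a.
g_2 = b*c - 6/5*b - c**2 + 14/5*c - 4/5, LT = b*c.
r = -7*b + 25*c - 54, LT = b.

S(g_2,r): lcm = b*c. S = -6/5*b + 18/7*c**2 - 172/35*c - 4/5.
  leading term b: subtract (6/35)·r from -6/5*b + 18/7*c**2 - 172/35*c - 4/5 → 18/7*c**2 - 46/5*c + 296/35
  leading term c**2: no divisor's leading term divides it; move 18/7*c**2 to the remainder.
  leading term c: no divisor's leading term divides it; move -46/5*c to the remainder.
  leading term 1: no divisor's leading term divides it; move 296/35 to the remainder.
  remainder 18/7*c**2 - 46/5*c + 296/35 ≠ 0; add m_4 = 18/7*c**2 - 46/5*c + 296/35 to the basis.

The other S-polynomials (S(g_1,g_2), S(g_1,r), S(g_1,m_4), S(g_2,m_4), S(r,m_4)) all reduce to 0 modulo the current basis, so we have a Gröbner basis.
Inter-reduce: drop elements whose leading term is divisible by another's, tail-reduce, and make monic.
Reduced Gröbner basis: {a + 90/7*c - 172/7, b - 25/7*c + 54/7, c**2 - 161/45*c + 148/45}.
The reduced Gröbner basis of I + (p) is {a + 90/7*c - 172/7, b - 25/7*c + 54/7, c**2 - 161/45*c + 148/45} ≠ {1}, a proper ideal, so the enlarged system stays consistent: p is independent of I, with normal form -7*b + 25*c - 54.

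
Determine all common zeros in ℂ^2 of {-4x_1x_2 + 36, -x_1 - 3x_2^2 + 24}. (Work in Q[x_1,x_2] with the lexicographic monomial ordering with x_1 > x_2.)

Compute a lex Gröbner basis by Buchberger's algorithm.
f_1 = -4x_1x_2 + 36, LT = x_1x_2.
f_2 = -x_1 - 3x_2^2 + 24, LT = x_1.

S(f_1,f_2): lcm = x_1x_2. S = -3x_2^3 + 24x_2 - 9.
  reduce S modulo (f_1, f_2):
  remainder -3x_2^3 + 24x_2 - 9 ≠ 0; add h_3 = -3x_2^3 + 24x_2 - 9 to the basis.

The other S-polynomials (S(f_1,h_3), S(f_2,h_3)) all reduce to 0 modulo the current basis, so we have a Gröbner basis.
Inter-reduce: drop elements whose leading term is divisible by another's, tail-reduce, and make monic.
Reduced Gröbner basis: {x_1 + 3x_2^2 - 24, x_2^3 - 8x_2 + 3}.

Since the basis is lex-ordered, x_2^3 - 8x_2 + 3 is univariate in x_2. Its roots are {-3, 3/2 - sqrt(5)/2, sqrt(5)/2 + 3/2}. Back-substituting each root into the other basis elements fixes the other coordinates.
  x_2 = -3: the earlier basis element becomes x_1 + 3 = 0, giving x_1 = -3 — point (-3, -3).
  x_2 = 3/2 - sqrt(5)/2: the earlier basis element becomes x_1 - 27/2 - 9*sqrt(5)/2 = 0, giving x_1 = 9*sqrt(5)/2 + 27/2 — point (9*sqrt(5)/2 + 27/2, 3/2 - sqrt(5)/2).
  x_2 = sqrt(5)/2 + 3/2: the earlier basis element becomes x_1 - 27/2 + 9*sqrt(5)/2 = 0, giving x_1 = 27/2 - 9*sqrt(5)/2 — point (27/2 - 9*sqrt(5)/2, sqrt(5)/2 + 3/2).

{(-3, -3), (9*sqrt(5)/2 + 27/2, 3/2 - sqrt(5)/2), (27/2 - 9*sqrt(5)/2, sqrt(5)/2 + 3/2)}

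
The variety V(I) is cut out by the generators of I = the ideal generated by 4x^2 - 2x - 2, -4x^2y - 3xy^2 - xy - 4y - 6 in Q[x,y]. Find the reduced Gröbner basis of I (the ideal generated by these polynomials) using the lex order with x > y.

f_1 = 4x^2 - 2x - 2, LT = x^2.
f_2 = -4x^2y - 3xy^2 - xy - 4y - 6, LT = x^2y.

S(f_1,f_2): lcm = x^2y. S = -3/4xy^2 - 3/4xy - 3/2y - 3/2.
  leading term xy^2: no divisor's leading term divides it; move -3/4xy^2 to the remainder.
  leading term xy: no divisor's leading term divides it; move -3/4xy to the remainder.
  leading term y: no divisor's leading term divides it; move -3/2y to the remainder.
  leading term 1: no divisor's leading term divides it; move -3/2 to the remainder.
  remainder -3/4xy^2 - 3/4xy - 3/2y - 3/2 ≠ 0; add g_3 = -3/4xy^2 - 3/4xy - 3/2y - 3/2 to the basis.

S(f_1,g_3): lcm = x^2y^2. S = -x^2y - 1/2xy^2 - 2xy - 2x - 1/2y^2.
  leading term x^2y: subtract (-1/4y)·f_1 from -x^2y - 1/2xy^2 - 2xy - 2x - 1/2y^2 → -1/2xy^2 - 5/2xy - 2x - 1/2y^2 - 1/2y
  leading term xy^2: subtract (2/3)·g_3 from -1/2xy^2 - 5/2xy - 2x - 1/2y^2 - 1/2y → -2xy - 2x - 1/2y^2 + 1/2y + 1
  leading term xy: no divisor's leading term divides it; move -2xy to the remainder.
  leading term x: no divisor's leading term divides it; move -2x to the remainder.
  leading term y^2: no divisor's leading term divides it; move -1/2y^2 to the remainder.
  leading term y: no divisor's leading term divides it; move 1/2y to the remainder.
  leading term 1: no divisor's leading term divides it; move 1 to the remainder.
  remainder -2xy - 2x - 1/2y^2 + 1/2y + 1 ≠ 0; add g_4 = -2xy - 2x - 1/2y^2 + 1/2y + 1 to the basis.

S(g_3,g_4): lcm = xy^2. S = -1/4y^3 + 1/4y^2 + 5/2y + 2.
  leading term y^3: no divisor's leading term divides it; move -1/4y^3 to the remainder.
  leading term y^2: no divisor's leading term divides it; move 1/4y^2 to the remainder.
  leading term y: no divisor's leading term divides it; move 5/2y to the remainder.
  leading term 1: no divisor's leading term divides it; move 2 to the remainder.
  remainder -1/4y^3 + 1/4y^2 + 5/2y + 2 ≠ 0; add g_5 = -1/4y^3 + 1/4y^2 + 5/2y + 2 to the basis.

The other S-polynomials (S(f_2,g_3), S(f_1,g_4), S(f_2,g_4), S(f_1,g_5), S(f_2,g_5), S(g_3,g_5), S(g_4,g_5)) all reduce to 0 modulo the current basis, so we have a Gröbner basis.
Inter-reduce: drop elements whose leading term is divisible by another's, tail-reduce, and make monic.

G = {x^2 - 1/2x - 1/2, xy + x + 1/4y^2 - 1/4y - 1/2, y^3 - y^2 - 10y - 8}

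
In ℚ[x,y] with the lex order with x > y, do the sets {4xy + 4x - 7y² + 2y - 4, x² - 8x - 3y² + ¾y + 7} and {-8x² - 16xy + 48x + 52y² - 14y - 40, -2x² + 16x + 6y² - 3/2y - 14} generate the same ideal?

Yes, the ideals are equal.

Equality of ideals is decidable: compute both reduced Gröbner bases (unique for the ordering) and check whether they agree.
Buchberger on the first generating set:
f_1 = 4xy + 4x - 7y² + 2y - 4, LT = xy.
f_2 = x² - 8x - 3y² + ¾y + 7, LT = x².

S(f_1,f_2): lcm = x²y. S = x² - 7/4xy² + 17/2xy - x + 3y³ - ¾y² - 7y.
  reduce S modulo (f_1, f_2):
  remainder -13/4x - 1/16y³ + 337/16y² - 117/8y + 13/4 ≠ 0; add g_3 = -13/4x - 1/16y³ + 337/16y² - 117/8y + 13/4 to the basis.

S(f_1,g_3): lcm = xy. S = x - 1/52y⁴ + 337/52y³ - 25/4y² + 3/2y - 1.
  reduce S modulo (f_1, f_2, g_3):
  remainder -1/52y⁴ + 84/13y³ + 3/13y² - 3y ≠ 0; add g_4 = -1/52y⁴ + 84/13y³ + 3/13y² - 3y to the basis.

The other S-polynomials (S(f_2,g_3), S(f_1,g_4), S(f_2,g_4), S(g_3,g_4)) all reduce to 0 modulo the current basis, so we have a Gröbner basis.
Inter-reduce: drop elements whose leading term is divisible by another's, tail-reduce, and make monic.
Reduced Gröbner basis: {x + 1/52y³ - 337/52y² + 9/2y - 1, y⁴ - 336y³ - 12y² + 156y}.

Buchberger on the second generating set:
h_1 = -8x² - 16xy + 48x + 52y² - 14y - 40, LT = x².
h_2 = -2x² + 16x + 6y² - 3/2y - 14, LT = x².

S(h_1,h_2): lcm = x². S = 2xy + 2x - 7/2y² + y - 2.
  reduce S modulo (h_1, h_2):
  remainder 2xy + 2x - 7/2y² + y - 2 ≠ 0; add k_3 = 2xy + 2x - 7/2y² + y - 2 to the basis.

S(h_1,k_3): lcm = x²y. S = -x² + 15/4xy² - 13/2xy + x - 13/2y³ + 7/4y² + 5y.
  reduce S modulo (h_1, h_2, k_3):
  remainder 13/4x + 1/16y³ - 337/16y² + 117/8y - 13/4 ≠ 0; add k_4 = 13/4x + 1/16y³ - 337/16y² + 117/8y - 13/4 to the basis.

S(h_1,k_4): lcm = x². S = -1/52xy³ + 337/52xy² - 5/2xy - 5x - 13/2y² + 7/4y + 5.
  reduce S modulo (h_1, h_2, k_3, k_4):
  remainder -7/208y⁴ + 147/13y³ + 21/52y² - 21/4y ≠ 0; add k_5 = -7/208y⁴ + 147/13y³ + 21/52y² - 21/4y to the basis.

The other S-polynomials (S(h_2,k_3), S(h_2,k_4), S(k_3,k_4), S(h_1,k_5), S(h_2,k_5), S(k_3,k_5), S(k_4,k_5)) all reduce to 0 modulo the current basis, so we have a Gröbner basis.
Inter-reduce: drop elements whose leading term is divisible by another's, tail-reduce, and make monic.
Reduced Gröbner basis: {x + 1/52y³ - 337/52y² + 9/2y - 1, y⁴ - 336y³ - 12y² + 156y}.

The two bases agree; hence the ideals are identical.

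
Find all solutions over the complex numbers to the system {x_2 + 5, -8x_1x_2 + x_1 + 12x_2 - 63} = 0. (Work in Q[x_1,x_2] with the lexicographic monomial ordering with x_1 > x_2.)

Compute a lex Gröbner basis by Buchberger's algorithm.
f_1 = x_2 + 5, LT = x_2.
f_2 = -8x_1x_2 + x_1 + 12x_2 - 63, LT = x_1x_2.

S(f_1,f_2): lcm = x_1x_2. S = 41/8x_1 + 3/2x_2 - 63/8.
  reduce S modulo (f_1, f_2):
  remainder 41/8x_1 - 123/8 ≠ 0; add h_3 = 41/8x_1 - 123/8 to the basis.

The other S-polynomials (S(f_1,h_3), S(f_2,h_3)) all reduce to 0 modulo the current basis, so we have a Gröbner basis.
Inter-reduce: drop elements whose leading term is divisible by another's, tail-reduce, and make monic.
Reduced Gröbner basis: {x_1 - 3, x_2 + 5}.

A lex Gröbner basis eliminates variables successively. Here x_2 + 5 depends only on x_2, with roots {-5}; lifting each root through the earlier basis elements recovers the full solutions.
  x_2 = -5: the earlier basis element becomes x_1 - 3 = 0, giving x_1 = 3 — point (3, -5).
Zero-dimensionality of the ideal guarantees finitely many solutions over ℂ.

{(3, -5)}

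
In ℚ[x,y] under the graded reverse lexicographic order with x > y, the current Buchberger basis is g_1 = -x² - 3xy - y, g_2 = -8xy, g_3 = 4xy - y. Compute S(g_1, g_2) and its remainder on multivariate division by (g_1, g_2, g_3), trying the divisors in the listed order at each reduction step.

S(g_1, g_2) = 3xy² + y²; remainder on division = y².

lcm(LM(g_1), LM(g_2)) = x²y.
S = (lcm/LT(g_1))·g_1 − (lcm/LT(g_2))·g_2 = 3xy² + y².
Reduce S modulo (g_1, g_2, g_3) in that order:
  leading term xy²: subtract (-⅜y)·g_2 from 3xy² + y² → y²
  leading term y²: no divisor's leading term divides it; move y² to the remainder.
The remainder y² is nonzero, so it would be added as the next basis element.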